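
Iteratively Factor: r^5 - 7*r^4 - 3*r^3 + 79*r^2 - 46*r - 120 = (r - 2)*(r^4 - 5*r^3 - 13*r^2 + 53*r + 60) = (r - 2)*(r + 3)*(r^3 - 8*r^2 + 11*r + 20) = (r - 2)*(r + 1)*(r + 3)*(r^2 - 9*r + 20) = (r - 5)*(r - 2)*(r + 1)*(r + 3)*(r - 4)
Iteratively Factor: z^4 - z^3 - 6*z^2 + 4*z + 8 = (z - 2)*(z^3 + z^2 - 4*z - 4) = (z - 2)*(z + 2)*(z^2 - z - 2) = (z - 2)*(z + 1)*(z + 2)*(z - 2)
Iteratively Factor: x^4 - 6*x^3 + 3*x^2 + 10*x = (x)*(x^3 - 6*x^2 + 3*x + 10) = x*(x - 5)*(x^2 - x - 2) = x*(x - 5)*(x + 1)*(x - 2)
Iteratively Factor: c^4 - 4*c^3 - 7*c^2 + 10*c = (c - 1)*(c^3 - 3*c^2 - 10*c) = (c - 1)*(c + 2)*(c^2 - 5*c) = (c - 5)*(c - 1)*(c + 2)*(c)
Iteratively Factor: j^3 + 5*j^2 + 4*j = (j + 4)*(j^2 + j) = (j + 1)*(j + 4)*(j)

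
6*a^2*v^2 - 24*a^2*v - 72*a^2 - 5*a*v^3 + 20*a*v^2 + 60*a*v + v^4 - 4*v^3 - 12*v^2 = (-3*a + v)*(-2*a + v)*(v - 6)*(v + 2)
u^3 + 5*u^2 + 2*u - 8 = (u - 1)*(u + 2)*(u + 4)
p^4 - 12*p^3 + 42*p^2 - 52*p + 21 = (p - 7)*(p - 3)*(p - 1)^2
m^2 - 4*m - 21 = (m - 7)*(m + 3)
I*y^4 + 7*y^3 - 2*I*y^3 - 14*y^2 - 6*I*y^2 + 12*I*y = y*(y - 2)*(y - 6*I)*(I*y + 1)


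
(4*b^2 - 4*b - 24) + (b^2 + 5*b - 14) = 5*b^2 + b - 38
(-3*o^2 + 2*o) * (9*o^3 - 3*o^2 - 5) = -27*o^5 + 27*o^4 - 6*o^3 + 15*o^2 - 10*o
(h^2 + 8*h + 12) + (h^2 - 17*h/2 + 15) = 2*h^2 - h/2 + 27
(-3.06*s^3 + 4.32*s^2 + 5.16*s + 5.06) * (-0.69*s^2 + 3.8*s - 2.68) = 2.1114*s^5 - 14.6088*s^4 + 21.0564*s^3 + 4.539*s^2 + 5.3992*s - 13.5608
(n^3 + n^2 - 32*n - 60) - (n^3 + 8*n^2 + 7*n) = -7*n^2 - 39*n - 60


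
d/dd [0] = 0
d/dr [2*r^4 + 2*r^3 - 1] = r^2*(8*r + 6)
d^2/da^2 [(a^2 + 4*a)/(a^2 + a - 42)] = 6*(a^3 + 42*a^2 + 168*a + 644)/(a^6 + 3*a^5 - 123*a^4 - 251*a^3 + 5166*a^2 + 5292*a - 74088)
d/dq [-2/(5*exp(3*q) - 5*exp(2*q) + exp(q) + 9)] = (30*exp(2*q) - 20*exp(q) + 2)*exp(q)/(5*exp(3*q) - 5*exp(2*q) + exp(q) + 9)^2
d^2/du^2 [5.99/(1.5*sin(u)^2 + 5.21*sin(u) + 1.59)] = (-53.91*sin(u)^4 - 140.43555*sin(u)^3 - 24.583559*sin(u)^2 + 330.491661*sin(u) + 296.614018)/(1.5*sin(u)^2 + 5.21*sin(u) + 1.59)^3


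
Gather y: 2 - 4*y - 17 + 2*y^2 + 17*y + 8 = 2*y^2 + 13*y - 7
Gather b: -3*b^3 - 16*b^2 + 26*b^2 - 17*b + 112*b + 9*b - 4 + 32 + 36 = -3*b^3 + 10*b^2 + 104*b + 64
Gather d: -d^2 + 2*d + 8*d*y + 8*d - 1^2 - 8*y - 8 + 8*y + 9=-d^2 + d*(8*y + 10)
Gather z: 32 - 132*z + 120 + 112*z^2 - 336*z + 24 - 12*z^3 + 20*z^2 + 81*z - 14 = -12*z^3 + 132*z^2 - 387*z + 162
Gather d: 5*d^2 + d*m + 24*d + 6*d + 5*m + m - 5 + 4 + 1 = 5*d^2 + d*(m + 30) + 6*m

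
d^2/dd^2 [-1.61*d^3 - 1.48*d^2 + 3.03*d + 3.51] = -9.66*d - 2.96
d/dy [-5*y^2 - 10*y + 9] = -10*y - 10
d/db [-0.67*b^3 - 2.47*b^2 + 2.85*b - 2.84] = -2.01*b^2 - 4.94*b + 2.85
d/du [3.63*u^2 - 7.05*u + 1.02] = 7.26*u - 7.05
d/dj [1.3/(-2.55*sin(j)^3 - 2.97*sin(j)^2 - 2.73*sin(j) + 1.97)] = (9.945*sin(j)^2 + 7.722*sin(j) + 3.549)*cos(j)/(2.55*sin(j)^3 + 2.97*sin(j)^2 + 2.73*sin(j) - 1.97)^2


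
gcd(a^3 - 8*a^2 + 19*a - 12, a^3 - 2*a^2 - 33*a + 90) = a - 3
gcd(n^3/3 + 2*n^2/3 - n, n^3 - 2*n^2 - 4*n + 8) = 1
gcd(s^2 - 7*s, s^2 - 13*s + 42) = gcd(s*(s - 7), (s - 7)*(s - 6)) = s - 7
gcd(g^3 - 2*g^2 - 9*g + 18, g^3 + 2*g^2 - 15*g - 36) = g + 3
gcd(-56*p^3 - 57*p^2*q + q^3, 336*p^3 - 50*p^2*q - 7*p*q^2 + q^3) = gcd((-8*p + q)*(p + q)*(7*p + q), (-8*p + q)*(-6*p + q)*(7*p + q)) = 56*p^2 + p*q - q^2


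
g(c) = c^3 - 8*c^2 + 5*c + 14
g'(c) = 3*c^2 - 16*c + 5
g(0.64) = 14.19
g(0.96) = 12.31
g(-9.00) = -1408.00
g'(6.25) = 22.19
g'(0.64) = -4.01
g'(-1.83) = 44.33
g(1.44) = 7.60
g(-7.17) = -801.72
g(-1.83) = -28.07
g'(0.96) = -7.60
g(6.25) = -23.11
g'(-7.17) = 273.95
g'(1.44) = -11.82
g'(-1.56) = 37.26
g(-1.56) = -17.07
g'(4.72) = -3.68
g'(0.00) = 5.00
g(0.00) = 14.00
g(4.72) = -35.47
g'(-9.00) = 392.00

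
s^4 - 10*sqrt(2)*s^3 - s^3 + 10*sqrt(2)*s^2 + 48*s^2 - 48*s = s*(s - 1)*(s - 6*sqrt(2))*(s - 4*sqrt(2))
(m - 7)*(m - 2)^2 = m^3 - 11*m^2 + 32*m - 28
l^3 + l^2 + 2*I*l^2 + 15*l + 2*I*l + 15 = (l + 1)*(l - 3*I)*(l + 5*I)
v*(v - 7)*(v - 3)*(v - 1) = v^4 - 11*v^3 + 31*v^2 - 21*v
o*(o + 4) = o^2 + 4*o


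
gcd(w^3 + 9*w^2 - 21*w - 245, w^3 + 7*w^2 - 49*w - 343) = w^2 + 14*w + 49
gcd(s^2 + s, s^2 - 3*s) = s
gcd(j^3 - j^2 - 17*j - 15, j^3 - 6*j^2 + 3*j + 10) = j^2 - 4*j - 5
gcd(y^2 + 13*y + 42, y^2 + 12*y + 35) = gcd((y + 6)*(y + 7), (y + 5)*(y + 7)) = y + 7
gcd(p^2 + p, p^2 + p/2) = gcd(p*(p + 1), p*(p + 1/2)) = p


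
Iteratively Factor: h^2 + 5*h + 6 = (h + 3)*(h + 2)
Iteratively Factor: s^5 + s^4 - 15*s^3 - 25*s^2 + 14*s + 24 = (s + 3)*(s^4 - 2*s^3 - 9*s^2 + 2*s + 8) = (s - 4)*(s + 3)*(s^3 + 2*s^2 - s - 2) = (s - 4)*(s + 1)*(s + 3)*(s^2 + s - 2) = (s - 4)*(s + 1)*(s + 2)*(s + 3)*(s - 1)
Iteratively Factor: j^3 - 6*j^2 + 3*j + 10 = (j + 1)*(j^2 - 7*j + 10) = (j - 5)*(j + 1)*(j - 2)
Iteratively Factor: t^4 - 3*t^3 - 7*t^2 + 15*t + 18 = (t + 2)*(t^3 - 5*t^2 + 3*t + 9) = (t - 3)*(t + 2)*(t^2 - 2*t - 3) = (t - 3)*(t + 1)*(t + 2)*(t - 3)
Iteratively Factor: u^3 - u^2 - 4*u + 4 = (u + 2)*(u^2 - 3*u + 2) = (u - 1)*(u + 2)*(u - 2)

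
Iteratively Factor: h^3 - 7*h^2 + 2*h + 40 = (h - 4)*(h^2 - 3*h - 10) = (h - 4)*(h + 2)*(h - 5)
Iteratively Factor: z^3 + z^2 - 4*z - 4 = (z + 2)*(z^2 - z - 2) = (z + 1)*(z + 2)*(z - 2)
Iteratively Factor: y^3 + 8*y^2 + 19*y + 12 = (y + 3)*(y^2 + 5*y + 4) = (y + 1)*(y + 3)*(y + 4)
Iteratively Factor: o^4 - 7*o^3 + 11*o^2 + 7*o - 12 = (o - 3)*(o^3 - 4*o^2 - o + 4) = (o - 4)*(o - 3)*(o^2 - 1) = (o - 4)*(o - 3)*(o - 1)*(o + 1)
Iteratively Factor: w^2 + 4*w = (w)*(w + 4)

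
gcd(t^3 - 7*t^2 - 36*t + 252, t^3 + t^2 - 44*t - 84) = t^2 - t - 42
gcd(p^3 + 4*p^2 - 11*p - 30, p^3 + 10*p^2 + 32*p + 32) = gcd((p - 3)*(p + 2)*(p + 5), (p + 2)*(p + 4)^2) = p + 2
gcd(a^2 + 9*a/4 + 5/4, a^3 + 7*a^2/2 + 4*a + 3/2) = a + 1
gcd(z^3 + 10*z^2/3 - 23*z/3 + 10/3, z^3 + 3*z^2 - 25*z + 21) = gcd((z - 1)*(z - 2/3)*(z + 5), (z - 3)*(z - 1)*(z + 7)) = z - 1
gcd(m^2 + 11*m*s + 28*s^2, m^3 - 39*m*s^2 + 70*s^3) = m + 7*s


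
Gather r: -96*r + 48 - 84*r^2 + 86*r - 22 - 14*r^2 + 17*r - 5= -98*r^2 + 7*r + 21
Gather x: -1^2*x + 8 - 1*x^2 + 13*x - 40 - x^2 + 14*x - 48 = -2*x^2 + 26*x - 80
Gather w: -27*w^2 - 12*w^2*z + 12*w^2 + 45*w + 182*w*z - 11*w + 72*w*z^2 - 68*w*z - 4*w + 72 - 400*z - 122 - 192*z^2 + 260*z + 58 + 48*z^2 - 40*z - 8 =w^2*(-12*z - 15) + w*(72*z^2 + 114*z + 30) - 144*z^2 - 180*z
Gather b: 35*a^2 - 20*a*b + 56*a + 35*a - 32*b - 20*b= 35*a^2 + 91*a + b*(-20*a - 52)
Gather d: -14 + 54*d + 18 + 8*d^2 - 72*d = 8*d^2 - 18*d + 4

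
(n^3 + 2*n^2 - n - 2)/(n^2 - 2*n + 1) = (n^2 + 3*n + 2)/(n - 1)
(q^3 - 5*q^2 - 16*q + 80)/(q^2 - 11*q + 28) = (q^2 - q - 20)/(q - 7)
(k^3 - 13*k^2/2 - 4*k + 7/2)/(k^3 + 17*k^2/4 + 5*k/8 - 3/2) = 4*(k^2 - 6*k - 7)/(4*k^2 + 19*k + 12)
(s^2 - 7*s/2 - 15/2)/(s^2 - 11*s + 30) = (s + 3/2)/(s - 6)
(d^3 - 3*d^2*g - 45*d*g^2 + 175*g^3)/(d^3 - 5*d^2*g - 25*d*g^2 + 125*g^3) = (d + 7*g)/(d + 5*g)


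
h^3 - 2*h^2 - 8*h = h*(h - 4)*(h + 2)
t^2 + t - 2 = (t - 1)*(t + 2)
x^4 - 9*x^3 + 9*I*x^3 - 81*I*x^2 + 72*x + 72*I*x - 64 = (x - 8)*(x - 1)*(x + I)*(x + 8*I)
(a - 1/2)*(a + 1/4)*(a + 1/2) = a^3 + a^2/4 - a/4 - 1/16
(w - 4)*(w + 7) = w^2 + 3*w - 28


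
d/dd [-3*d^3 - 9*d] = -9*d^2 - 9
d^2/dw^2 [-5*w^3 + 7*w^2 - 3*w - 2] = 14 - 30*w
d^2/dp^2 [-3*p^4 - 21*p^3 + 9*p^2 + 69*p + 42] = -36*p^2 - 126*p + 18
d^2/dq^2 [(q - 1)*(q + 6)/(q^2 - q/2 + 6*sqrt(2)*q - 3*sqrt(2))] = 4*((q - 1)*(q + 6)*(4*q - 1 + 12*sqrt(2))^2 - (2*(q - 1)*(q + 6) + (q - 1)*(4*q - 1 + 12*sqrt(2)) + (q + 6)*(4*q - 1 + 12*sqrt(2)))*(2*q^2 - q + 12*sqrt(2)*q - 6*sqrt(2)) + (2*q^2 - q + 12*sqrt(2)*q - 6*sqrt(2))^2)/(2*q^2 - q + 12*sqrt(2)*q - 6*sqrt(2))^3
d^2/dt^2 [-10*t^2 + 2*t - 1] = -20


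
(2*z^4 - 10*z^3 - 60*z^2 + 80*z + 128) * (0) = 0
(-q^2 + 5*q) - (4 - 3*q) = -q^2 + 8*q - 4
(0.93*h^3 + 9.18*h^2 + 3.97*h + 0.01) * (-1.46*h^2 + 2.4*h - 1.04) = -1.3578*h^5 - 11.1708*h^4 + 15.2686*h^3 - 0.0337999999999997*h^2 - 4.1048*h - 0.0104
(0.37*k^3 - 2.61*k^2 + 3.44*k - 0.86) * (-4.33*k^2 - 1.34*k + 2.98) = -1.6021*k^5 + 10.8055*k^4 - 10.2952*k^3 - 8.6636*k^2 + 11.4036*k - 2.5628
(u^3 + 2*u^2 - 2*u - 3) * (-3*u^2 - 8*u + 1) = -3*u^5 - 14*u^4 - 9*u^3 + 27*u^2 + 22*u - 3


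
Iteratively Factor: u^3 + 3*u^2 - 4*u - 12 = (u + 3)*(u^2 - 4) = (u + 2)*(u + 3)*(u - 2)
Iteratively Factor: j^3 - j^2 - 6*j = (j - 3)*(j^2 + 2*j) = (j - 3)*(j + 2)*(j)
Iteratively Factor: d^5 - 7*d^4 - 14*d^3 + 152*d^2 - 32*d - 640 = (d + 2)*(d^4 - 9*d^3 + 4*d^2 + 144*d - 320) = (d - 4)*(d + 2)*(d^3 - 5*d^2 - 16*d + 80) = (d - 4)^2*(d + 2)*(d^2 - d - 20) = (d - 4)^2*(d + 2)*(d + 4)*(d - 5)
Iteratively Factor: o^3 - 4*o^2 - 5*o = (o)*(o^2 - 4*o - 5) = o*(o + 1)*(o - 5)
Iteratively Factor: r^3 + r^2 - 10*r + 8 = (r - 2)*(r^2 + 3*r - 4) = (r - 2)*(r + 4)*(r - 1)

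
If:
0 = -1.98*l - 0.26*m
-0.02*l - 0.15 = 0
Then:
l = -7.50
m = 57.12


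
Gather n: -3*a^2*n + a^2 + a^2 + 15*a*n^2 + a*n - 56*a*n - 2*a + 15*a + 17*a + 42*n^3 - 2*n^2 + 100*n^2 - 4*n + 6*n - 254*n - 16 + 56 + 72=2*a^2 + 30*a + 42*n^3 + n^2*(15*a + 98) + n*(-3*a^2 - 55*a - 252) + 112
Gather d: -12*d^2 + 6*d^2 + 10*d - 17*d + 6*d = -6*d^2 - d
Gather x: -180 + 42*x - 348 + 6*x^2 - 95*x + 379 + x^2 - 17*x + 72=7*x^2 - 70*x - 77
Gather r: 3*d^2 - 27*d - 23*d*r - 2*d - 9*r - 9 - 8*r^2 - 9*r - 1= 3*d^2 - 29*d - 8*r^2 + r*(-23*d - 18) - 10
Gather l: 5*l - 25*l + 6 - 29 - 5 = -20*l - 28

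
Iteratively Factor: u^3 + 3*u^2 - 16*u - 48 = (u - 4)*(u^2 + 7*u + 12) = (u - 4)*(u + 3)*(u + 4)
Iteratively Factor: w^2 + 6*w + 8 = (w + 4)*(w + 2)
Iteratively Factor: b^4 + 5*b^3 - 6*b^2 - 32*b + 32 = (b + 4)*(b^3 + b^2 - 10*b + 8) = (b + 4)^2*(b^2 - 3*b + 2) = (b - 1)*(b + 4)^2*(b - 2)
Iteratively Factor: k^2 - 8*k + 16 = (k - 4)*(k - 4)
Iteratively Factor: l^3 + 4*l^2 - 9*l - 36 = (l + 3)*(l^2 + l - 12) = (l + 3)*(l + 4)*(l - 3)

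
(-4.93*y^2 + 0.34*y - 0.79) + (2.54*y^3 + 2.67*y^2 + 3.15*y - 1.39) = 2.54*y^3 - 2.26*y^2 + 3.49*y - 2.18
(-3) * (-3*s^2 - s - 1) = 9*s^2 + 3*s + 3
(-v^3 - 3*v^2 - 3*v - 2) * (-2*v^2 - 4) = 2*v^5 + 6*v^4 + 10*v^3 + 16*v^2 + 12*v + 8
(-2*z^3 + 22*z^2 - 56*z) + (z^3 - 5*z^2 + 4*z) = -z^3 + 17*z^2 - 52*z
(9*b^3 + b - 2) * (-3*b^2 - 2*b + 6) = -27*b^5 - 18*b^4 + 51*b^3 + 4*b^2 + 10*b - 12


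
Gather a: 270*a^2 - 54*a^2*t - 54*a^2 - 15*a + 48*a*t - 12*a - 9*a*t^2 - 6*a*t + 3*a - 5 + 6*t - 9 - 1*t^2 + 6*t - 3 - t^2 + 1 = a^2*(216 - 54*t) + a*(-9*t^2 + 42*t - 24) - 2*t^2 + 12*t - 16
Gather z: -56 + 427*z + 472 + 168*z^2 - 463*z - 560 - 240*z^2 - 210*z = -72*z^2 - 246*z - 144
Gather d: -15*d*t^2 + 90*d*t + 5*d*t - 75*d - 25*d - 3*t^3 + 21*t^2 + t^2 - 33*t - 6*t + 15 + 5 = d*(-15*t^2 + 95*t - 100) - 3*t^3 + 22*t^2 - 39*t + 20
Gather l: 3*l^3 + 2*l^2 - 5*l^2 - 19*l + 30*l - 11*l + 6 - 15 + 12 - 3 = 3*l^3 - 3*l^2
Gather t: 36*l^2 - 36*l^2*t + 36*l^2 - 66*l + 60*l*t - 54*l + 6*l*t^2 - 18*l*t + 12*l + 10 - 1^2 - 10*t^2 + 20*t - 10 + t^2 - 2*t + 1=72*l^2 - 108*l + t^2*(6*l - 9) + t*(-36*l^2 + 42*l + 18)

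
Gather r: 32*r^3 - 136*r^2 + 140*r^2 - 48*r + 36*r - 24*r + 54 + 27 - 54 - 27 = 32*r^3 + 4*r^2 - 36*r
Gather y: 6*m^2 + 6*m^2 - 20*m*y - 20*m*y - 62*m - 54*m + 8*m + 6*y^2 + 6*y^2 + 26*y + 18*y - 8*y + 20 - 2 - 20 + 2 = 12*m^2 - 108*m + 12*y^2 + y*(36 - 40*m)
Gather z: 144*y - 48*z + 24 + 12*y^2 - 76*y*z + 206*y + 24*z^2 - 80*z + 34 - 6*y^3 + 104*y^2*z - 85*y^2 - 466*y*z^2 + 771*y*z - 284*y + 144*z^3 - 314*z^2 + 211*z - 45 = -6*y^3 - 73*y^2 + 66*y + 144*z^3 + z^2*(-466*y - 290) + z*(104*y^2 + 695*y + 83) + 13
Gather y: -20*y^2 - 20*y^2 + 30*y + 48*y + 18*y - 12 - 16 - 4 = -40*y^2 + 96*y - 32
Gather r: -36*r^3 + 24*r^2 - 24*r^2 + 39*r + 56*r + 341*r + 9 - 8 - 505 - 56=-36*r^3 + 436*r - 560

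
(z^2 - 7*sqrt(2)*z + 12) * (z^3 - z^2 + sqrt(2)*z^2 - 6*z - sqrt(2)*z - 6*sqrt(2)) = z^5 - 6*sqrt(2)*z^4 - z^4 - 8*z^3 + 6*sqrt(2)*z^3 + 2*z^2 + 48*sqrt(2)*z^2 - 12*sqrt(2)*z + 12*z - 72*sqrt(2)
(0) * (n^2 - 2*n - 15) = 0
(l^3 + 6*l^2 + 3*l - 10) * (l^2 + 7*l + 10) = l^5 + 13*l^4 + 55*l^3 + 71*l^2 - 40*l - 100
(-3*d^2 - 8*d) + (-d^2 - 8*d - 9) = -4*d^2 - 16*d - 9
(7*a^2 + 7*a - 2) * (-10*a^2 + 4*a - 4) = -70*a^4 - 42*a^3 + 20*a^2 - 36*a + 8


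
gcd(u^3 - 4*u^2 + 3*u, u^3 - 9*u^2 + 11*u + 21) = u - 3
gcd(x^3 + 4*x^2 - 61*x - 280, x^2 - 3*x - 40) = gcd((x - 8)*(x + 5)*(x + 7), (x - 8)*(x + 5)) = x^2 - 3*x - 40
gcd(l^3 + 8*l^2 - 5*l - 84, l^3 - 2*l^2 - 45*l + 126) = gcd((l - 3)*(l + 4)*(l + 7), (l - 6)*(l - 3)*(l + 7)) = l^2 + 4*l - 21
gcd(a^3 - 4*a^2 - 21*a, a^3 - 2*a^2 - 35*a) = a^2 - 7*a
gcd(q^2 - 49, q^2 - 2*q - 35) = q - 7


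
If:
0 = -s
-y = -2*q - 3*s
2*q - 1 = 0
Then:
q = 1/2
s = 0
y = 1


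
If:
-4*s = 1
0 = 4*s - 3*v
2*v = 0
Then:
No Solution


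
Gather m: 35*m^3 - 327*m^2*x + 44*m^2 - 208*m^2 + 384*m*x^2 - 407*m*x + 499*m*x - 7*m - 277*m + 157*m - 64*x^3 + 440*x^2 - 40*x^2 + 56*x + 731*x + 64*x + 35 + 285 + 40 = 35*m^3 + m^2*(-327*x - 164) + m*(384*x^2 + 92*x - 127) - 64*x^3 + 400*x^2 + 851*x + 360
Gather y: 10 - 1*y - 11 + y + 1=0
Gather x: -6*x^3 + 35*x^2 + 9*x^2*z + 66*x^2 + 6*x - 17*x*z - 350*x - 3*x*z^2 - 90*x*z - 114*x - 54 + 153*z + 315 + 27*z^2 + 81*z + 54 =-6*x^3 + x^2*(9*z + 101) + x*(-3*z^2 - 107*z - 458) + 27*z^2 + 234*z + 315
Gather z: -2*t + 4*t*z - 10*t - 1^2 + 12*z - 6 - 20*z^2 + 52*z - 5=-12*t - 20*z^2 + z*(4*t + 64) - 12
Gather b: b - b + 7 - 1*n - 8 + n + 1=0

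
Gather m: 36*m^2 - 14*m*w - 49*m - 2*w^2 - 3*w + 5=36*m^2 + m*(-14*w - 49) - 2*w^2 - 3*w + 5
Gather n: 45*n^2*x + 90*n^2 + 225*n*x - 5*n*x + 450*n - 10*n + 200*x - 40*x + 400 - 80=n^2*(45*x + 90) + n*(220*x + 440) + 160*x + 320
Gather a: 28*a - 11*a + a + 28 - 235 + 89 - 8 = 18*a - 126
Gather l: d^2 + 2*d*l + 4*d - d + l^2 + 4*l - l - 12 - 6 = d^2 + 3*d + l^2 + l*(2*d + 3) - 18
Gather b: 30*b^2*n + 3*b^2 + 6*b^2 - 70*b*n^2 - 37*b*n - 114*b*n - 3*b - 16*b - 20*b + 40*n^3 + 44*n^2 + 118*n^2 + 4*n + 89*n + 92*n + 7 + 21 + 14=b^2*(30*n + 9) + b*(-70*n^2 - 151*n - 39) + 40*n^3 + 162*n^2 + 185*n + 42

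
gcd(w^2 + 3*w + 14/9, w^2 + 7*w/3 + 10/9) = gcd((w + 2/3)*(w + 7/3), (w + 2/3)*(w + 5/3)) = w + 2/3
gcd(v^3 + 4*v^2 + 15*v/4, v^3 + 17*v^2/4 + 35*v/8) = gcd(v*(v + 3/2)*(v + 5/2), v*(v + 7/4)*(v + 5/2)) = v^2 + 5*v/2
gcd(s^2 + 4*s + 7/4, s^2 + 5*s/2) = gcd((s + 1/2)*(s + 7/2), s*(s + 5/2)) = 1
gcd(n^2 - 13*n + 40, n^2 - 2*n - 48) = n - 8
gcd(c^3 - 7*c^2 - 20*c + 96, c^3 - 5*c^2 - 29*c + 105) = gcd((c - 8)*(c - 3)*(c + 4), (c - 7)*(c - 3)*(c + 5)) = c - 3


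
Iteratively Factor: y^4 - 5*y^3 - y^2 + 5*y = (y + 1)*(y^3 - 6*y^2 + 5*y) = y*(y + 1)*(y^2 - 6*y + 5) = y*(y - 1)*(y + 1)*(y - 5)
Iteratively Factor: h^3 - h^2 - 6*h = (h)*(h^2 - h - 6) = h*(h + 2)*(h - 3)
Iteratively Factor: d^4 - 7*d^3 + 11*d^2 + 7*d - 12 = (d - 4)*(d^3 - 3*d^2 - d + 3) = (d - 4)*(d - 1)*(d^2 - 2*d - 3) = (d - 4)*(d - 3)*(d - 1)*(d + 1)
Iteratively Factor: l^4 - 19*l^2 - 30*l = (l + 3)*(l^3 - 3*l^2 - 10*l) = l*(l + 3)*(l^2 - 3*l - 10) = l*(l + 2)*(l + 3)*(l - 5)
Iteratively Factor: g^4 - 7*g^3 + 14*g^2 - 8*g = (g)*(g^3 - 7*g^2 + 14*g - 8) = g*(g - 4)*(g^2 - 3*g + 2) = g*(g - 4)*(g - 2)*(g - 1)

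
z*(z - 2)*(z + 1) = z^3 - z^2 - 2*z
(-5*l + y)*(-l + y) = 5*l^2 - 6*l*y + y^2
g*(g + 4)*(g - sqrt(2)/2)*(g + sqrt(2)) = g^4 + sqrt(2)*g^3/2 + 4*g^3 - g^2 + 2*sqrt(2)*g^2 - 4*g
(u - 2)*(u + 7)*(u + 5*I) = u^3 + 5*u^2 + 5*I*u^2 - 14*u + 25*I*u - 70*I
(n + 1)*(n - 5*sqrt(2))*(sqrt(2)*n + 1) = sqrt(2)*n^3 - 9*n^2 + sqrt(2)*n^2 - 9*n - 5*sqrt(2)*n - 5*sqrt(2)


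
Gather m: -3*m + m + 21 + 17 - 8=30 - 2*m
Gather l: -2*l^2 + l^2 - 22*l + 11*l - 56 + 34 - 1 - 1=-l^2 - 11*l - 24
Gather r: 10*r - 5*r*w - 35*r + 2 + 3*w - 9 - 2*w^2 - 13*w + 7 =r*(-5*w - 25) - 2*w^2 - 10*w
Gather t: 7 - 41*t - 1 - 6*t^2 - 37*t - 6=-6*t^2 - 78*t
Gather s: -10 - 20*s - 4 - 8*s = -28*s - 14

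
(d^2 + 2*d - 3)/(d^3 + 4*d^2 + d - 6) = 1/(d + 2)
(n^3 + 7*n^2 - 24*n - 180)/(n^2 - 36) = (n^2 + n - 30)/(n - 6)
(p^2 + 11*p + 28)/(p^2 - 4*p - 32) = (p + 7)/(p - 8)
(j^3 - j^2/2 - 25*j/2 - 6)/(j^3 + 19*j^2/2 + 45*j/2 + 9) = (j - 4)/(j + 6)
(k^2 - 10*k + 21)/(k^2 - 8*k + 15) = (k - 7)/(k - 5)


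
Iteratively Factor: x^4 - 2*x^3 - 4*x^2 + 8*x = (x)*(x^3 - 2*x^2 - 4*x + 8) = x*(x + 2)*(x^2 - 4*x + 4) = x*(x - 2)*(x + 2)*(x - 2)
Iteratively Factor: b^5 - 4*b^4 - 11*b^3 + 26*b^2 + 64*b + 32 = (b - 4)*(b^4 - 11*b^2 - 18*b - 8) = (b - 4)*(b + 1)*(b^3 - b^2 - 10*b - 8) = (b - 4)^2*(b + 1)*(b^2 + 3*b + 2) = (b - 4)^2*(b + 1)*(b + 2)*(b + 1)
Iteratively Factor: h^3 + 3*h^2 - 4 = (h - 1)*(h^2 + 4*h + 4) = (h - 1)*(h + 2)*(h + 2)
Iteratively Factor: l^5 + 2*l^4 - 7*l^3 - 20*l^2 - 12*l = (l + 2)*(l^4 - 7*l^2 - 6*l) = (l - 3)*(l + 2)*(l^3 + 3*l^2 + 2*l) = l*(l - 3)*(l + 2)*(l^2 + 3*l + 2) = l*(l - 3)*(l + 2)^2*(l + 1)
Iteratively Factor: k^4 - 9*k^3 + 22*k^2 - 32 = (k - 2)*(k^3 - 7*k^2 + 8*k + 16) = (k - 4)*(k - 2)*(k^2 - 3*k - 4) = (k - 4)*(k - 2)*(k + 1)*(k - 4)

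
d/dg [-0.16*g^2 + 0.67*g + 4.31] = 0.67 - 0.32*g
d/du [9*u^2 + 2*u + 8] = 18*u + 2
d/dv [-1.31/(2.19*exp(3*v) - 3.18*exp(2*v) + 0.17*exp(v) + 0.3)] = (8.6067*exp(2*v) - 8.3316*exp(v) + 0.2227)*exp(v)/(2.19*exp(3*v) - 3.18*exp(2*v) + 0.17*exp(v) + 0.3)^2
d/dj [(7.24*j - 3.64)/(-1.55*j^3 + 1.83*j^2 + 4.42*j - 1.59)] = (22.444*j^3 - 30.1752*j^2 + 13.3224*j + 4.5772)/(2.4025*j^6 - 5.673*j^5 - 10.3531*j^4 + 21.1062*j^3 + 13.717*j^2 - 14.0556*j + 2.5281)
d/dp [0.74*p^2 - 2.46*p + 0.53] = 1.48*p - 2.46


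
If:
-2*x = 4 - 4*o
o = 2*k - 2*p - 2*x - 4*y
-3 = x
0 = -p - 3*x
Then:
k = 2*y + 23/4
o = -1/2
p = 9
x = -3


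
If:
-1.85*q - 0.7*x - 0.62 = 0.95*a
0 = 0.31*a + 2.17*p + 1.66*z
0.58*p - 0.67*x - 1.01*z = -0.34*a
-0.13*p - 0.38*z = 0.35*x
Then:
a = 4.13656052620633*z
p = -1.35591417655482*z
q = -1.90392983016231*z - 0.335135135135135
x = -0.58208902013678*z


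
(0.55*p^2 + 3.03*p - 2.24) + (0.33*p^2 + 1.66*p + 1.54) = 0.88*p^2 + 4.69*p - 0.7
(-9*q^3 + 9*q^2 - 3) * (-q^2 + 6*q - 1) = 9*q^5 - 63*q^4 + 63*q^3 - 6*q^2 - 18*q + 3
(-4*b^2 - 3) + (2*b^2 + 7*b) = -2*b^2 + 7*b - 3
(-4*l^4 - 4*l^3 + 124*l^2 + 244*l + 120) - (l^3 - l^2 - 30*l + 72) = -4*l^4 - 5*l^3 + 125*l^2 + 274*l + 48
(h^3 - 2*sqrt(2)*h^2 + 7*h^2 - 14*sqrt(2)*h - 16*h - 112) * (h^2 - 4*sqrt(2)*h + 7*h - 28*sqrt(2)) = h^5 - 6*sqrt(2)*h^4 + 14*h^4 - 84*sqrt(2)*h^3 + 49*h^3 - 230*sqrt(2)*h^2 + 896*sqrt(2)*h + 3136*sqrt(2)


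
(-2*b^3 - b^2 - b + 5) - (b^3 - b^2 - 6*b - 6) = -3*b^3 + 5*b + 11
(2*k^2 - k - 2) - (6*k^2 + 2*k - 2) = -4*k^2 - 3*k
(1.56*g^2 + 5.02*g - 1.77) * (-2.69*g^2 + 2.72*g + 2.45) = -4.1964*g^4 - 9.2606*g^3 + 22.2377*g^2 + 7.4846*g - 4.3365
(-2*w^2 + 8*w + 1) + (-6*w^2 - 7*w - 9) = -8*w^2 + w - 8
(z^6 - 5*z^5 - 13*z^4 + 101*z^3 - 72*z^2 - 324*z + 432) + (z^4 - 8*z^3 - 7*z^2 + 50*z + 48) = z^6 - 5*z^5 - 12*z^4 + 93*z^3 - 79*z^2 - 274*z + 480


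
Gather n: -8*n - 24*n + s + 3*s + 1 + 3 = -32*n + 4*s + 4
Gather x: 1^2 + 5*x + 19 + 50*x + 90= 55*x + 110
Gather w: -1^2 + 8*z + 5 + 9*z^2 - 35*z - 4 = 9*z^2 - 27*z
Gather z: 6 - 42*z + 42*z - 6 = 0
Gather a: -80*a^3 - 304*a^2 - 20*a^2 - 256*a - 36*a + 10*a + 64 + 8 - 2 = -80*a^3 - 324*a^2 - 282*a + 70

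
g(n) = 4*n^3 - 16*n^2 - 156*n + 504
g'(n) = 12*n^2 - 32*n - 156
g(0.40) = 439.30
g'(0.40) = -166.88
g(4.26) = -141.69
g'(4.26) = -74.55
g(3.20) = -27.97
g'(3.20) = -135.52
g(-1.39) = 679.18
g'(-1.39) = -88.33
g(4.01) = -120.92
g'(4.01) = -91.36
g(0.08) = 491.42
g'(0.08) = -158.48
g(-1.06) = 646.62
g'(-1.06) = -108.60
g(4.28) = -143.16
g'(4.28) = -73.14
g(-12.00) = -6840.00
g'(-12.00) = 1956.00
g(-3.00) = 720.00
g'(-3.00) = 48.00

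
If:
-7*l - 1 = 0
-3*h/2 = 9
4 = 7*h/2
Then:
No Solution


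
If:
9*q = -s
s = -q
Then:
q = 0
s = 0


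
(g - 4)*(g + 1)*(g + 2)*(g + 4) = g^4 + 3*g^3 - 14*g^2 - 48*g - 32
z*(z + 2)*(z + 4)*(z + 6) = z^4 + 12*z^3 + 44*z^2 + 48*z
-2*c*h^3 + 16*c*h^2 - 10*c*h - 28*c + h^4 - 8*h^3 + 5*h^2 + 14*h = (-2*c + h)*(h - 7)*(h - 2)*(h + 1)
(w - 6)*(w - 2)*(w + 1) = w^3 - 7*w^2 + 4*w + 12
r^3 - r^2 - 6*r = r*(r - 3)*(r + 2)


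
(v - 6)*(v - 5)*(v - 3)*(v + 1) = v^4 - 13*v^3 + 49*v^2 - 27*v - 90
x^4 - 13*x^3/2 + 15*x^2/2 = x^2*(x - 5)*(x - 3/2)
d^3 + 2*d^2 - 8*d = d*(d - 2)*(d + 4)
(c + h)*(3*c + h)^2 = 9*c^3 + 15*c^2*h + 7*c*h^2 + h^3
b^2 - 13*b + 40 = (b - 8)*(b - 5)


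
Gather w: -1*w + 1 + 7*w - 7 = 6*w - 6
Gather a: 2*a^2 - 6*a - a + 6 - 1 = 2*a^2 - 7*a + 5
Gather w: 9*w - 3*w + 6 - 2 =6*w + 4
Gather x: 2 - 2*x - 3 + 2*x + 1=0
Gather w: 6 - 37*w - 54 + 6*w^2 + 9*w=6*w^2 - 28*w - 48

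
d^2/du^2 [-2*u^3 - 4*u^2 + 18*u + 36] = -12*u - 8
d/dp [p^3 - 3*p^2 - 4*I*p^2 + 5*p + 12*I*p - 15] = 3*p^2 - 6*p - 8*I*p + 5 + 12*I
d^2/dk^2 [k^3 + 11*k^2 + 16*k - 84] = 6*k + 22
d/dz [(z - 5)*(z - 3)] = 2*z - 8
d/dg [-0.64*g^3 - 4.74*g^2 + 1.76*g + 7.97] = -1.92*g^2 - 9.48*g + 1.76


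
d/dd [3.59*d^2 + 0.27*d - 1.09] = 7.18*d + 0.27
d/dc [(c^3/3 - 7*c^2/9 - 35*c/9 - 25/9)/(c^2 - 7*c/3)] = (9*c^4 - 42*c^3 + 154*c^2 + 150*c - 175)/(3*c^2*(9*c^2 - 42*c + 49))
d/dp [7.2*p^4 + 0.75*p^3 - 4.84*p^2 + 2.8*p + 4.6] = 28.8*p^3 + 2.25*p^2 - 9.68*p + 2.8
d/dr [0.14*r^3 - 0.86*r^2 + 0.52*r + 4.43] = 0.42*r^2 - 1.72*r + 0.52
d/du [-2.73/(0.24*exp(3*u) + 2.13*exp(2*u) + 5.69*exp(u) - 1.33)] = (1.9656*exp(2*u) + 11.6298*exp(u) + 15.5337)*exp(u)/(0.24*exp(3*u) + 2.13*exp(2*u) + 5.69*exp(u) - 1.33)^2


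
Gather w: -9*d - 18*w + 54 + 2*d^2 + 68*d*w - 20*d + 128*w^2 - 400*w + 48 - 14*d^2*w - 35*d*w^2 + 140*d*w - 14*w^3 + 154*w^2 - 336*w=2*d^2 - 29*d - 14*w^3 + w^2*(282 - 35*d) + w*(-14*d^2 + 208*d - 754) + 102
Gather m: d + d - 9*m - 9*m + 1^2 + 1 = 2*d - 18*m + 2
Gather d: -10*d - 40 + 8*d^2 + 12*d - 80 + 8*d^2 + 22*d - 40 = 16*d^2 + 24*d - 160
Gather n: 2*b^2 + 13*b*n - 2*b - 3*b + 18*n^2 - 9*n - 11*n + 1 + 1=2*b^2 - 5*b + 18*n^2 + n*(13*b - 20) + 2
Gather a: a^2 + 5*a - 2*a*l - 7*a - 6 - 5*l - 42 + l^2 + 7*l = a^2 + a*(-2*l - 2) + l^2 + 2*l - 48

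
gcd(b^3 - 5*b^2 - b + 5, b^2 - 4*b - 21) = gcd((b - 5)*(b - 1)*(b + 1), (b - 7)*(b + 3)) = 1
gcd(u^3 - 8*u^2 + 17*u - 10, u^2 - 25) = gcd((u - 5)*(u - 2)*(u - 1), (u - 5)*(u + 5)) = u - 5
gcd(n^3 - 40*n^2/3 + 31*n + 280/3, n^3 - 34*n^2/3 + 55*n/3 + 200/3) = n^2 - 19*n/3 - 40/3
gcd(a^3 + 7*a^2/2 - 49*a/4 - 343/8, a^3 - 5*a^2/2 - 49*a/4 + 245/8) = a^2 - 49/4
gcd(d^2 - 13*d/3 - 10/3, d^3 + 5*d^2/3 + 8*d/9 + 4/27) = d + 2/3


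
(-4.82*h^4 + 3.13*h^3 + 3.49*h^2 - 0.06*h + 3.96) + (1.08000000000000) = -4.82*h^4 + 3.13*h^3 + 3.49*h^2 - 0.06*h + 5.04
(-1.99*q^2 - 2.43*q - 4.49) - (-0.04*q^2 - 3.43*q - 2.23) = -1.95*q^2 + 1.0*q - 2.26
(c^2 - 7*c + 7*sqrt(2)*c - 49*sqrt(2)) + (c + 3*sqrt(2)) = c^2 - 6*c + 7*sqrt(2)*c - 46*sqrt(2)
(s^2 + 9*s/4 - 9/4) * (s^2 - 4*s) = s^4 - 7*s^3/4 - 45*s^2/4 + 9*s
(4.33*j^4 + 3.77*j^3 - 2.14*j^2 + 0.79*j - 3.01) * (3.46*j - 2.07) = 14.9818*j^5 + 4.0811*j^4 - 15.2083*j^3 + 7.1632*j^2 - 12.0499*j + 6.2307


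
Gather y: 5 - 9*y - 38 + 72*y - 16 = 63*y - 49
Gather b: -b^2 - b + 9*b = -b^2 + 8*b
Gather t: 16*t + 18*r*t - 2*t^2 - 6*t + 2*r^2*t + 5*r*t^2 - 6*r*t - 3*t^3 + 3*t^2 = -3*t^3 + t^2*(5*r + 1) + t*(2*r^2 + 12*r + 10)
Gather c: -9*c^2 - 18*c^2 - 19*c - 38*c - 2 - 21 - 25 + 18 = -27*c^2 - 57*c - 30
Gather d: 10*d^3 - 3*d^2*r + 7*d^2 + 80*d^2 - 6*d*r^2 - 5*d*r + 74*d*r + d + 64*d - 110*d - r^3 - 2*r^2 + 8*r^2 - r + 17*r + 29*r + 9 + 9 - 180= 10*d^3 + d^2*(87 - 3*r) + d*(-6*r^2 + 69*r - 45) - r^3 + 6*r^2 + 45*r - 162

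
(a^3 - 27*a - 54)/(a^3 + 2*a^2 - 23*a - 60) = (a^2 - 3*a - 18)/(a^2 - a - 20)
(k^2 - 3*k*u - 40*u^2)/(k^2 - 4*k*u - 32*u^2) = (k + 5*u)/(k + 4*u)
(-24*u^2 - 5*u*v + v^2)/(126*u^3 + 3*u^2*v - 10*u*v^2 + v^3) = (-8*u + v)/(42*u^2 - 13*u*v + v^2)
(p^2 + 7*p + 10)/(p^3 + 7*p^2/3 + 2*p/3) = 3*(p + 5)/(p*(3*p + 1))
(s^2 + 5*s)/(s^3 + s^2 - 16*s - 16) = s*(s + 5)/(s^3 + s^2 - 16*s - 16)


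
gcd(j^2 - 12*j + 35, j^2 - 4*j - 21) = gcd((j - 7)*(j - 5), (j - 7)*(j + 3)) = j - 7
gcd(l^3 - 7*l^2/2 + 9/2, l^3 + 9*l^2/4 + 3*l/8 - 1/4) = 1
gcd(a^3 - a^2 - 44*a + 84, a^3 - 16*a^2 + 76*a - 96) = a^2 - 8*a + 12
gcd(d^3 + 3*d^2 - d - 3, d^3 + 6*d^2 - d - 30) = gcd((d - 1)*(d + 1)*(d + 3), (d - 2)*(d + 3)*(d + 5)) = d + 3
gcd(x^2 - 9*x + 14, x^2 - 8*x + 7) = x - 7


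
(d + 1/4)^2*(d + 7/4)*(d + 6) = d^4 + 33*d^3/4 + 231*d^2/16 + 367*d/64 + 21/32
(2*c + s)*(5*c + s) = 10*c^2 + 7*c*s + s^2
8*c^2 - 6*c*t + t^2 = (-4*c + t)*(-2*c + t)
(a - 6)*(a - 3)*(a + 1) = a^3 - 8*a^2 + 9*a + 18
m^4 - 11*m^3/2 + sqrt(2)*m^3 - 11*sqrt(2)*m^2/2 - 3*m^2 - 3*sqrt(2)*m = m*(m - 6)*(m + 1/2)*(m + sqrt(2))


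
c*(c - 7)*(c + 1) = c^3 - 6*c^2 - 7*c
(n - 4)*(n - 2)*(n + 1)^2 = n^4 - 4*n^3 - 3*n^2 + 10*n + 8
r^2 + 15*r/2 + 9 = (r + 3/2)*(r + 6)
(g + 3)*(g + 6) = g^2 + 9*g + 18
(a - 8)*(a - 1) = a^2 - 9*a + 8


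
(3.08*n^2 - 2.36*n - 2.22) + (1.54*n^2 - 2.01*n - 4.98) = 4.62*n^2 - 4.37*n - 7.2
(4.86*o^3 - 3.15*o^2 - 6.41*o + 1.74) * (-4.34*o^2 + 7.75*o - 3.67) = -21.0924*o^5 + 51.336*o^4 - 14.4293*o^3 - 45.6686*o^2 + 37.0097*o - 6.3858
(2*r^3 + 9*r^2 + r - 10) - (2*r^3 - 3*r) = 9*r^2 + 4*r - 10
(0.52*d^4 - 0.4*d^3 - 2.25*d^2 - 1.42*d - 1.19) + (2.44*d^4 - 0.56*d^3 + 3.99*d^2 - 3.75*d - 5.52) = 2.96*d^4 - 0.96*d^3 + 1.74*d^2 - 5.17*d - 6.71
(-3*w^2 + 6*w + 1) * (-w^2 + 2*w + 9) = 3*w^4 - 12*w^3 - 16*w^2 + 56*w + 9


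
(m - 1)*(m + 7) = m^2 + 6*m - 7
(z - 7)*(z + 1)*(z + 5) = z^3 - z^2 - 37*z - 35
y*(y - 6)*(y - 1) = y^3 - 7*y^2 + 6*y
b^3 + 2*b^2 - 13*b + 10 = (b - 2)*(b - 1)*(b + 5)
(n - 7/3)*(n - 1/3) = n^2 - 8*n/3 + 7/9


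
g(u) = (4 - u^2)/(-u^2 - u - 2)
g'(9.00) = 0.02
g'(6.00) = 0.06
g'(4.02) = 0.14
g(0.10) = -1.89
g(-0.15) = -2.12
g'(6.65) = 0.05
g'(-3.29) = -0.27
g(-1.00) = -1.50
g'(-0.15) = 0.63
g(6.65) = 0.76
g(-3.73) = 0.81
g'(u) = -2*u/(-u^2 - u - 2) + (4 - u^2)*(2*u + 1)/(-u^2 - u - 2)^2 = (u^2 + 12*u + 4)/(u^4 + 2*u^3 + 5*u^2 + 4*u + 4)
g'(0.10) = 1.17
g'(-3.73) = -0.18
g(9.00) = 0.84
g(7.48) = 0.79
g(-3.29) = 0.72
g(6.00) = 0.73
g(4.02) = 0.55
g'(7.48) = 0.03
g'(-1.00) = -1.75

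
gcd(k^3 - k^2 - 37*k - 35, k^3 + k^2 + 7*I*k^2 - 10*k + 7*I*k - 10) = k + 1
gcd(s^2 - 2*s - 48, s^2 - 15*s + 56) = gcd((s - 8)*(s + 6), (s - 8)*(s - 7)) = s - 8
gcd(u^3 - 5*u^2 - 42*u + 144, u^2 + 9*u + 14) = 1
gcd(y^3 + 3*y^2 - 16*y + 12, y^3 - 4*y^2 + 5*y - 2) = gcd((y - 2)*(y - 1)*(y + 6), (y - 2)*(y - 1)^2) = y^2 - 3*y + 2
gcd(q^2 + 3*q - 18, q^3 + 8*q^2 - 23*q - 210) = q + 6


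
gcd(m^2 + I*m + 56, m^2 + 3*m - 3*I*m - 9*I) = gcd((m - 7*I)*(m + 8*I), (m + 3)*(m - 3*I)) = 1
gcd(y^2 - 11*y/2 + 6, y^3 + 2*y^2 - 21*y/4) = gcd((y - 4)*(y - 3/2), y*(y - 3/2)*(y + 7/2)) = y - 3/2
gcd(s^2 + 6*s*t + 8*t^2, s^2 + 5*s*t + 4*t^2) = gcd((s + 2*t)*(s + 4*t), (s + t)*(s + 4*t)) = s + 4*t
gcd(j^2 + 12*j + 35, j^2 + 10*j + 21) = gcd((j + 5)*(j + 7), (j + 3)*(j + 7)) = j + 7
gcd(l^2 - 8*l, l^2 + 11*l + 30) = 1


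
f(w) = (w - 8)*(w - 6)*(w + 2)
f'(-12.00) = 740.00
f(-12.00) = -3600.00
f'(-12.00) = 740.00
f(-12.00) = -3600.00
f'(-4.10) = 168.83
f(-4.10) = -256.64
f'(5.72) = -19.12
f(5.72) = 4.93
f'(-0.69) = 37.99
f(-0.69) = 76.16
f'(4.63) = -26.81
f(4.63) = 30.61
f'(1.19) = -4.31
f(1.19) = 104.49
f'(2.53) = -21.52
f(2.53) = 85.98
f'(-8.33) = 428.09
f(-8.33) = -1481.28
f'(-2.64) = 104.27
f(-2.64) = -58.83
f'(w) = (w - 8)*(w - 6) + (w - 8)*(w + 2) + (w - 6)*(w + 2)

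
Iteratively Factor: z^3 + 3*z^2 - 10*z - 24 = (z + 2)*(z^2 + z - 12) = (z + 2)*(z + 4)*(z - 3)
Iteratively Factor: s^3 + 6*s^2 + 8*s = (s)*(s^2 + 6*s + 8) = s*(s + 2)*(s + 4)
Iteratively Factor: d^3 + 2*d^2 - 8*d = (d - 2)*(d^2 + 4*d) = (d - 2)*(d + 4)*(d)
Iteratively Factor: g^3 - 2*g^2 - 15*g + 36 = (g - 3)*(g^2 + g - 12) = (g - 3)^2*(g + 4)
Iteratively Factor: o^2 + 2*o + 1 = (o + 1)*(o + 1)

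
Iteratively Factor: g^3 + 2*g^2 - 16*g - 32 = (g + 2)*(g^2 - 16) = (g - 4)*(g + 2)*(g + 4)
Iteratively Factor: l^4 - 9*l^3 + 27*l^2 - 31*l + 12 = (l - 4)*(l^3 - 5*l^2 + 7*l - 3) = (l - 4)*(l - 3)*(l^2 - 2*l + 1) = (l - 4)*(l - 3)*(l - 1)*(l - 1)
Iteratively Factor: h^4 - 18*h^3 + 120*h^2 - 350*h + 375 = (h - 5)*(h^3 - 13*h^2 + 55*h - 75) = (h - 5)^2*(h^2 - 8*h + 15) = (h - 5)^2*(h - 3)*(h - 5)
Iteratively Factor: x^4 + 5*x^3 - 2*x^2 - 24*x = (x + 3)*(x^3 + 2*x^2 - 8*x) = (x + 3)*(x + 4)*(x^2 - 2*x) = (x - 2)*(x + 3)*(x + 4)*(x)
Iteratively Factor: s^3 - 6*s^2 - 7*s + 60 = (s - 5)*(s^2 - s - 12) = (s - 5)*(s + 3)*(s - 4)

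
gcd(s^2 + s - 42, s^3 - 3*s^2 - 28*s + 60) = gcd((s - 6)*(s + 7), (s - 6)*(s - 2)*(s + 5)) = s - 6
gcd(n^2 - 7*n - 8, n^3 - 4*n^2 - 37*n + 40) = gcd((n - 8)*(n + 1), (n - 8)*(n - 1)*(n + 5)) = n - 8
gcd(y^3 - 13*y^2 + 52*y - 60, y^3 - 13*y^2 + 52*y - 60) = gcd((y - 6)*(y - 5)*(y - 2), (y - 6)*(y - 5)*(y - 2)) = y^3 - 13*y^2 + 52*y - 60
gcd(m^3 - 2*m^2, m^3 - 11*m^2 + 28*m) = m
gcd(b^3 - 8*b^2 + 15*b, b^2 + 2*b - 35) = b - 5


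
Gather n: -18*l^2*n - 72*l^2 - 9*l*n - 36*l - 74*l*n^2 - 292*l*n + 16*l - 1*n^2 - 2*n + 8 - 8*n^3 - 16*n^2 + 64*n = -72*l^2 - 20*l - 8*n^3 + n^2*(-74*l - 17) + n*(-18*l^2 - 301*l + 62) + 8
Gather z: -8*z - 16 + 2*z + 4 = -6*z - 12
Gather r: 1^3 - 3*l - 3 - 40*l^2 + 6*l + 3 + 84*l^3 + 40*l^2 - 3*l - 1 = 84*l^3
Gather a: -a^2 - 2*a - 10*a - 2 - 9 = -a^2 - 12*a - 11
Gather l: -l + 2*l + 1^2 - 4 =l - 3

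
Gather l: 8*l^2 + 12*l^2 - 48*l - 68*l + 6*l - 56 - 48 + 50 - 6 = 20*l^2 - 110*l - 60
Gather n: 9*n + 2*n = 11*n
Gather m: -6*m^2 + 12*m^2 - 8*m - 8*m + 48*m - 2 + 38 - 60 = 6*m^2 + 32*m - 24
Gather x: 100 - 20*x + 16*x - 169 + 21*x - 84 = 17*x - 153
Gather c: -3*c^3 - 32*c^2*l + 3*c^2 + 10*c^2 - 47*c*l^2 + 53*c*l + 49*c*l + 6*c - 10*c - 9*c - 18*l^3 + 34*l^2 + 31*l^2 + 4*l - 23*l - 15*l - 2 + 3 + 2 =-3*c^3 + c^2*(13 - 32*l) + c*(-47*l^2 + 102*l - 13) - 18*l^3 + 65*l^2 - 34*l + 3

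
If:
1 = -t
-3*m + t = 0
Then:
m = -1/3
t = -1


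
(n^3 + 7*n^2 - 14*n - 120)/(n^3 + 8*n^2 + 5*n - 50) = (n^2 + 2*n - 24)/(n^2 + 3*n - 10)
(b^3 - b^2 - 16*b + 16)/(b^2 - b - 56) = (-b^3 + b^2 + 16*b - 16)/(-b^2 + b + 56)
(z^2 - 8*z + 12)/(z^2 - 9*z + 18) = (z - 2)/(z - 3)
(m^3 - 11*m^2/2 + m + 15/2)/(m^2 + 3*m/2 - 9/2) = (m^2 - 4*m - 5)/(m + 3)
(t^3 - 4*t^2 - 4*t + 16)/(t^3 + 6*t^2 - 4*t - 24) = (t - 4)/(t + 6)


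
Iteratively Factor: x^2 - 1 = (x + 1)*(x - 1)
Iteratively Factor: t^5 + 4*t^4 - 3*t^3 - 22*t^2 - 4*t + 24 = (t + 2)*(t^4 + 2*t^3 - 7*t^2 - 8*t + 12) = (t - 1)*(t + 2)*(t^3 + 3*t^2 - 4*t - 12) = (t - 2)*(t - 1)*(t + 2)*(t^2 + 5*t + 6) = (t - 2)*(t - 1)*(t + 2)*(t + 3)*(t + 2)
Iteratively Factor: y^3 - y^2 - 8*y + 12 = (y - 2)*(y^2 + y - 6) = (y - 2)^2*(y + 3)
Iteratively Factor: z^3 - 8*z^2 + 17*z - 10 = (z - 2)*(z^2 - 6*z + 5) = (z - 2)*(z - 1)*(z - 5)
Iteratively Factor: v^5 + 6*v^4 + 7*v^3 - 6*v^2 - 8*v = (v + 2)*(v^4 + 4*v^3 - v^2 - 4*v) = v*(v + 2)*(v^3 + 4*v^2 - v - 4) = v*(v + 1)*(v + 2)*(v^2 + 3*v - 4) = v*(v - 1)*(v + 1)*(v + 2)*(v + 4)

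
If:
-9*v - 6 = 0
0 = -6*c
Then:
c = 0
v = -2/3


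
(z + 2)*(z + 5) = z^2 + 7*z + 10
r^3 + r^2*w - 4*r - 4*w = (r - 2)*(r + 2)*(r + w)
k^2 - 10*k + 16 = (k - 8)*(k - 2)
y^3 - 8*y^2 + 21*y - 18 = (y - 3)^2*(y - 2)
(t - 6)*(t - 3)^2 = t^3 - 12*t^2 + 45*t - 54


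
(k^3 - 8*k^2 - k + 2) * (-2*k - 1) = -2*k^4 + 15*k^3 + 10*k^2 - 3*k - 2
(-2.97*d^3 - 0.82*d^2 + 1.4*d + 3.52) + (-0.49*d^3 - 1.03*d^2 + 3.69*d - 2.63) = -3.46*d^3 - 1.85*d^2 + 5.09*d + 0.89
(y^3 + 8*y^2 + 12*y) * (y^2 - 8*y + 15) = y^5 - 37*y^3 + 24*y^2 + 180*y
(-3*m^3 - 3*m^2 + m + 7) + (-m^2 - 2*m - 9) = -3*m^3 - 4*m^2 - m - 2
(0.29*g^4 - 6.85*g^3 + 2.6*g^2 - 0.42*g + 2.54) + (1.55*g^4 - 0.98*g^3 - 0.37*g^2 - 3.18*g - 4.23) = 1.84*g^4 - 7.83*g^3 + 2.23*g^2 - 3.6*g - 1.69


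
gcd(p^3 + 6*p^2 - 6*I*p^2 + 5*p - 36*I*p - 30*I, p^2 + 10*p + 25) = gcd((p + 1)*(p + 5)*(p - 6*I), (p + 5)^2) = p + 5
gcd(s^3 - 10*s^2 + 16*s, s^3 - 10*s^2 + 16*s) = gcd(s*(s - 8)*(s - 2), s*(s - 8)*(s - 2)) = s^3 - 10*s^2 + 16*s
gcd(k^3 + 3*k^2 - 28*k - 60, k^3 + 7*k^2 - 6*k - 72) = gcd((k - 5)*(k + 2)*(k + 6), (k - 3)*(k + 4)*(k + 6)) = k + 6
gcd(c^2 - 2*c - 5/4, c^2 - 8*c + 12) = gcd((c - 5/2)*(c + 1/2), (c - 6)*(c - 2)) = 1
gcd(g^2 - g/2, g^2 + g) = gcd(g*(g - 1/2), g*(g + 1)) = g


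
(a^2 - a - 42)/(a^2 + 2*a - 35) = (a^2 - a - 42)/(a^2 + 2*a - 35)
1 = 1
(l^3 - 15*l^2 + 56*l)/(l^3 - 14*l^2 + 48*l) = (l - 7)/(l - 6)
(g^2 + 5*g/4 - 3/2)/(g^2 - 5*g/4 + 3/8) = 2*(g + 2)/(2*g - 1)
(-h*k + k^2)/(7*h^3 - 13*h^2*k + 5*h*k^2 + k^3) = k/(-7*h^2 + 6*h*k + k^2)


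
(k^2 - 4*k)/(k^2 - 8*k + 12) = k*(k - 4)/(k^2 - 8*k + 12)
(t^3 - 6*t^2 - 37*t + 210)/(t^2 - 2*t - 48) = (t^2 - 12*t + 35)/(t - 8)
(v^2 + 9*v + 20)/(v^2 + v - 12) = (v + 5)/(v - 3)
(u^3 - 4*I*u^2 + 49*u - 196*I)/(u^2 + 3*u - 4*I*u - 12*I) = (u^2 + 49)/(u + 3)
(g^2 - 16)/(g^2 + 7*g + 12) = (g - 4)/(g + 3)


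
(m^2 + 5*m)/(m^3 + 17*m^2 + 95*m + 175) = m/(m^2 + 12*m + 35)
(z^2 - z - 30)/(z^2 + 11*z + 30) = (z - 6)/(z + 6)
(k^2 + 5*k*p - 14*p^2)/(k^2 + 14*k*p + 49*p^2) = (k - 2*p)/(k + 7*p)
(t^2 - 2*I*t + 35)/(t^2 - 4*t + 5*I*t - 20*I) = (t - 7*I)/(t - 4)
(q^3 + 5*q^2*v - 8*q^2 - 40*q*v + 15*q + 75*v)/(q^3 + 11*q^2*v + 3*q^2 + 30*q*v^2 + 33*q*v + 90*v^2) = (q^2 - 8*q + 15)/(q^2 + 6*q*v + 3*q + 18*v)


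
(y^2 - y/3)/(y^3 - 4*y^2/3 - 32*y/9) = 3*(1 - 3*y)/(-9*y^2 + 12*y + 32)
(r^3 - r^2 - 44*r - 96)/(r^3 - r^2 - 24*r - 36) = (r^2 - 4*r - 32)/(r^2 - 4*r - 12)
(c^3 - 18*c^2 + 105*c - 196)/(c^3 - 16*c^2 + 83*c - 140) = (c - 7)/(c - 5)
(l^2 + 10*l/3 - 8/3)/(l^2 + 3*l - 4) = (l - 2/3)/(l - 1)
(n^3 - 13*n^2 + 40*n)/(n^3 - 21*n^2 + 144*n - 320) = n/(n - 8)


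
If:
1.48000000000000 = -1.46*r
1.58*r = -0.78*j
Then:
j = 2.05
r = -1.01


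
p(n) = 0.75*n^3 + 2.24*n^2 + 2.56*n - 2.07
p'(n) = 2.25*n^2 + 4.48*n + 2.56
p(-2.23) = -4.96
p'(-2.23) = 3.76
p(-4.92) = -49.76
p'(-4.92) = 34.98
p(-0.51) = -2.89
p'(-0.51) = 0.86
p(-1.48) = -3.38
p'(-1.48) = 0.86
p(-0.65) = -2.99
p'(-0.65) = 0.60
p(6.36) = 297.76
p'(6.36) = 122.06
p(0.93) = 2.85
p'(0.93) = 8.67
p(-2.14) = -4.64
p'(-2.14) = 3.28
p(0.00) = -2.07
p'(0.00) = 2.56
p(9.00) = 749.16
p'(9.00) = 225.13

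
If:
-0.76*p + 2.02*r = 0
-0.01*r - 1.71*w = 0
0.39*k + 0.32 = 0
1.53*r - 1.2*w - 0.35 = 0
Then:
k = -0.82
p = 0.61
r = 0.23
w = -0.00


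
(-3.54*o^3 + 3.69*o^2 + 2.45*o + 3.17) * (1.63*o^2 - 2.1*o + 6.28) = -5.7702*o^5 + 13.4487*o^4 - 25.9867*o^3 + 23.1953*o^2 + 8.729*o + 19.9076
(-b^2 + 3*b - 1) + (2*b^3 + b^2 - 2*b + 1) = 2*b^3 + b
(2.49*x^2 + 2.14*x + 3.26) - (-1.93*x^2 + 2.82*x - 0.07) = 4.42*x^2 - 0.68*x + 3.33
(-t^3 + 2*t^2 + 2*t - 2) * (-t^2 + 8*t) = t^5 - 10*t^4 + 14*t^3 + 18*t^2 - 16*t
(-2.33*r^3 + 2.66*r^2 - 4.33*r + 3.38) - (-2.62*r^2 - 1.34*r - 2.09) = -2.33*r^3 + 5.28*r^2 - 2.99*r + 5.47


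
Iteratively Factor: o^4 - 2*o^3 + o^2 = (o)*(o^3 - 2*o^2 + o) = o*(o - 1)*(o^2 - o) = o*(o - 1)^2*(o)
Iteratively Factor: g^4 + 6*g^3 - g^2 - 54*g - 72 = (g + 2)*(g^3 + 4*g^2 - 9*g - 36) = (g - 3)*(g + 2)*(g^2 + 7*g + 12) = (g - 3)*(g + 2)*(g + 3)*(g + 4)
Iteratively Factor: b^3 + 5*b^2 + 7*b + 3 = (b + 3)*(b^2 + 2*b + 1) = (b + 1)*(b + 3)*(b + 1)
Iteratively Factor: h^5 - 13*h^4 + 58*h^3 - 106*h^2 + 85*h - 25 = (h - 5)*(h^4 - 8*h^3 + 18*h^2 - 16*h + 5) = (h - 5)*(h - 1)*(h^3 - 7*h^2 + 11*h - 5) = (h - 5)*(h - 1)^2*(h^2 - 6*h + 5) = (h - 5)^2*(h - 1)^2*(h - 1)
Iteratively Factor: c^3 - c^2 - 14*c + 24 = (c + 4)*(c^2 - 5*c + 6) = (c - 2)*(c + 4)*(c - 3)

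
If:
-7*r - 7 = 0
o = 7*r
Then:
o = -7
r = -1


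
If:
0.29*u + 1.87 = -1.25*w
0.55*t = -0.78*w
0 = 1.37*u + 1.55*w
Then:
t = 2.88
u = 2.29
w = -2.03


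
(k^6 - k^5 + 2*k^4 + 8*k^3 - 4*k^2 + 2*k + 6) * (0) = 0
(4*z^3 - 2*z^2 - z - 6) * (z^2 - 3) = 4*z^5 - 2*z^4 - 13*z^3 + 3*z + 18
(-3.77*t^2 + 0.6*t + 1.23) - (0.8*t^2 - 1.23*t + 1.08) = -4.57*t^2 + 1.83*t + 0.15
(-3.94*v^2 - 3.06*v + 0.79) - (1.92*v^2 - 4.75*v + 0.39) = -5.86*v^2 + 1.69*v + 0.4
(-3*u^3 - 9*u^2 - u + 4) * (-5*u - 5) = 15*u^4 + 60*u^3 + 50*u^2 - 15*u - 20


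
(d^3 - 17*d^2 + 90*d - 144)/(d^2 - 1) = (d^3 - 17*d^2 + 90*d - 144)/(d^2 - 1)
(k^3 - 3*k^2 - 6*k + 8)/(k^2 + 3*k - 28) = (k^2 + k - 2)/(k + 7)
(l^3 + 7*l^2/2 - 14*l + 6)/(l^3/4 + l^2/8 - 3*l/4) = 4*(2*l^3 + 7*l^2 - 28*l + 12)/(l*(2*l^2 + l - 6))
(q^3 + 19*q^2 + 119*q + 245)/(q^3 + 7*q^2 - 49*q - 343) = (q + 5)/(q - 7)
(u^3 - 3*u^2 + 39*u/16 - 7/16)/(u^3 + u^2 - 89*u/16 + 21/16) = (u - 1)/(u + 3)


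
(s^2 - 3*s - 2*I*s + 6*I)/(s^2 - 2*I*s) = (s - 3)/s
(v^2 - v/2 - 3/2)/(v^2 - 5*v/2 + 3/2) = (v + 1)/(v - 1)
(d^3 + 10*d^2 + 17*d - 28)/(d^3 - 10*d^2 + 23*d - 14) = (d^2 + 11*d + 28)/(d^2 - 9*d + 14)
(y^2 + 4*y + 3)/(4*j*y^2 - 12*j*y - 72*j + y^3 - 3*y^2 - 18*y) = (y + 1)/(4*j*y - 24*j + y^2 - 6*y)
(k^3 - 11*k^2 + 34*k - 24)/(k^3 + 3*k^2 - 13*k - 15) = (k^3 - 11*k^2 + 34*k - 24)/(k^3 + 3*k^2 - 13*k - 15)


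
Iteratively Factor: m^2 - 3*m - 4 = (m - 4)*(m + 1)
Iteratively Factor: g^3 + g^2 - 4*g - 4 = (g + 1)*(g^2 - 4) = (g + 1)*(g + 2)*(g - 2)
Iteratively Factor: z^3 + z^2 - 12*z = (z - 3)*(z^2 + 4*z) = z*(z - 3)*(z + 4)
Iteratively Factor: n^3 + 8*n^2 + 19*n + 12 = (n + 1)*(n^2 + 7*n + 12) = (n + 1)*(n + 4)*(n + 3)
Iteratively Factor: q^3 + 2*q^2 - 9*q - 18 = (q + 3)*(q^2 - q - 6) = (q - 3)*(q + 3)*(q + 2)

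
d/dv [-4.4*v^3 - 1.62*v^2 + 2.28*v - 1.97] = -13.2*v^2 - 3.24*v + 2.28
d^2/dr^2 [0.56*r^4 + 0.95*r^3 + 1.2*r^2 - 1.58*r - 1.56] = 6.72*r^2 + 5.7*r + 2.4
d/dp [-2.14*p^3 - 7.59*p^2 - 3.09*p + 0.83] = -6.42*p^2 - 15.18*p - 3.09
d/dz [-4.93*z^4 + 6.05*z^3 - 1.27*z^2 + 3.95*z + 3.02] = -19.72*z^3 + 18.15*z^2 - 2.54*z + 3.95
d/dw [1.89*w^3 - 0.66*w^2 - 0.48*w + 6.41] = 5.67*w^2 - 1.32*w - 0.48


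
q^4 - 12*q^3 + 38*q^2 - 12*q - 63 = (q - 7)*(q - 3)^2*(q + 1)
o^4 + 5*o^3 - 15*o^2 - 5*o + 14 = (o - 2)*(o - 1)*(o + 1)*(o + 7)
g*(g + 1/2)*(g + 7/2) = g^3 + 4*g^2 + 7*g/4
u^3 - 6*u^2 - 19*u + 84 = (u - 7)*(u - 3)*(u + 4)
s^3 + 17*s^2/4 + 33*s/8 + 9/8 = (s + 1/2)*(s + 3/4)*(s + 3)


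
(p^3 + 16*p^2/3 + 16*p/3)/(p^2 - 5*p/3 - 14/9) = 3*p*(3*p^2 + 16*p + 16)/(9*p^2 - 15*p - 14)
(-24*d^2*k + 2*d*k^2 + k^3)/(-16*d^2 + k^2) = k*(6*d + k)/(4*d + k)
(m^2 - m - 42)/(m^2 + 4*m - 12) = (m - 7)/(m - 2)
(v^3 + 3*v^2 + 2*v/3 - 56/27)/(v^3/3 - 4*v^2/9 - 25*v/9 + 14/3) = (27*v^3 + 81*v^2 + 18*v - 56)/(3*(3*v^3 - 4*v^2 - 25*v + 42))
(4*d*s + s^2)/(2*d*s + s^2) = (4*d + s)/(2*d + s)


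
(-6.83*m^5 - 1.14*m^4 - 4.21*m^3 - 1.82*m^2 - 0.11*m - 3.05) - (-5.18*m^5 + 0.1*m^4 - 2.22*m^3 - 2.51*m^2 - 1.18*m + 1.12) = -1.65*m^5 - 1.24*m^4 - 1.99*m^3 + 0.69*m^2 + 1.07*m - 4.17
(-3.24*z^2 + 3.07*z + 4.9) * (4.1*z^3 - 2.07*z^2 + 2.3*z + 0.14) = -13.284*z^5 + 19.2938*z^4 + 6.2831*z^3 - 3.5356*z^2 + 11.6998*z + 0.686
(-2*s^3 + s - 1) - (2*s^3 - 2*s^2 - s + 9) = -4*s^3 + 2*s^2 + 2*s - 10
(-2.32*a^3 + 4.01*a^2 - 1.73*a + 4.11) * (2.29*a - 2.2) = -5.3128*a^4 + 14.2869*a^3 - 12.7837*a^2 + 13.2179*a - 9.042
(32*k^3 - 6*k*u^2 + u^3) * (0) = 0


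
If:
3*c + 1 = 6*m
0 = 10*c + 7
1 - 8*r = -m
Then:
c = -7/10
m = -11/60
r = 49/480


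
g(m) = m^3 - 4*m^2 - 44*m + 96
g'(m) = 3*m^2 - 8*m - 44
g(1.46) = 26.35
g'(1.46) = -49.29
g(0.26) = 84.31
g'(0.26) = -45.88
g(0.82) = 57.78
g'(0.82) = -48.54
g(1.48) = 25.36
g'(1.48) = -49.27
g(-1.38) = 146.47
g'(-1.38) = -27.25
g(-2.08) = 161.22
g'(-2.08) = -14.38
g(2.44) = -20.65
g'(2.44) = -45.66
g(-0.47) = 115.69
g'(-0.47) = -39.58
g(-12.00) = -1680.00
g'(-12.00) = 484.00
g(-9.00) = -561.00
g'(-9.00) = 271.00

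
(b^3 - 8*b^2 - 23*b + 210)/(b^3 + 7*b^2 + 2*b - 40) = (b^2 - 13*b + 42)/(b^2 + 2*b - 8)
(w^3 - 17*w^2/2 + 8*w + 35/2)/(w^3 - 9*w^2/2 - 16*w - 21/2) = (2*w - 5)/(2*w + 3)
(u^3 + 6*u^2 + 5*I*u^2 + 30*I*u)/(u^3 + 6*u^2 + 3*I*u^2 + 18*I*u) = (u + 5*I)/(u + 3*I)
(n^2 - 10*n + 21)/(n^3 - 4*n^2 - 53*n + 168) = (n - 7)/(n^2 - n - 56)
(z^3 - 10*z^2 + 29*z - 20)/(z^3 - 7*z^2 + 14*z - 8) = (z - 5)/(z - 2)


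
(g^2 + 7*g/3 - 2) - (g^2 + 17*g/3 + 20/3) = -10*g/3 - 26/3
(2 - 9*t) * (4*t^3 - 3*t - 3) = -36*t^4 + 8*t^3 + 27*t^2 + 21*t - 6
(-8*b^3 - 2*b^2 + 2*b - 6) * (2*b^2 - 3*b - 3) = -16*b^5 + 20*b^4 + 34*b^3 - 12*b^2 + 12*b + 18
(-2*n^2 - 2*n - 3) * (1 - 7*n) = 14*n^3 + 12*n^2 + 19*n - 3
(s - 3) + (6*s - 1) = 7*s - 4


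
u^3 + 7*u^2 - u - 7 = (u - 1)*(u + 1)*(u + 7)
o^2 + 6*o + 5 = (o + 1)*(o + 5)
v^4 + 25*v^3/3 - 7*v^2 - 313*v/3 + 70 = (v - 3)*(v - 2/3)*(v + 5)*(v + 7)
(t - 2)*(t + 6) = t^2 + 4*t - 12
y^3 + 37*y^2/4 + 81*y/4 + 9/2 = (y + 1/4)*(y + 3)*(y + 6)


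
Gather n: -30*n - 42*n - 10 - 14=-72*n - 24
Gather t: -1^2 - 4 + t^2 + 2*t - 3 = t^2 + 2*t - 8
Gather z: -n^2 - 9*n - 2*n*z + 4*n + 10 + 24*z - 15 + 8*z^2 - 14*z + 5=-n^2 - 5*n + 8*z^2 + z*(10 - 2*n)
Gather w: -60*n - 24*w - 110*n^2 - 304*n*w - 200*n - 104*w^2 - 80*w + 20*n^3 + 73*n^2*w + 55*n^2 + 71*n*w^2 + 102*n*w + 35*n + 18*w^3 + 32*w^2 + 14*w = 20*n^3 - 55*n^2 - 225*n + 18*w^3 + w^2*(71*n - 72) + w*(73*n^2 - 202*n - 90)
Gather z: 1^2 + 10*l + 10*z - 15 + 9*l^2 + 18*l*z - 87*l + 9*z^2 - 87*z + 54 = 9*l^2 - 77*l + 9*z^2 + z*(18*l - 77) + 40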